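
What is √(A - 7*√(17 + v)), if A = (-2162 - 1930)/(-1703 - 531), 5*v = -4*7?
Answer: √(57134550 - 43669115*√285)/5585 ≈ 4.6694*I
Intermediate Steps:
v = -28/5 (v = (-4*7)/5 = (⅕)*(-28) = -28/5 ≈ -5.6000)
A = 2046/1117 (A = -4092/(-2234) = -4092*(-1/2234) = 2046/1117 ≈ 1.8317)
√(A - 7*√(17 + v)) = √(2046/1117 - 7*√(17 - 28/5)) = √(2046/1117 - 7*√285/5)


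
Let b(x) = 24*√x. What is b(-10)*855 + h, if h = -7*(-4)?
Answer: 28 + 20520*I*√10 ≈ 28.0 + 64890.0*I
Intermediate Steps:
h = 28
b(-10)*855 + h = (24*√(-10))*855 + 28 = (24*(I*√10))*855 + 28 = (24*I*√10)*855 + 28 = 20520*I*√10 + 28 = 28 + 20520*I*√10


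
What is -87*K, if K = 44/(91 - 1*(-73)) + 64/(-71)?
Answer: 160341/2911 ≈ 55.081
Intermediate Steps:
K = -1843/2911 (K = 44/(91 + 73) + 64*(-1/71) = 44/164 - 64/71 = 44*(1/164) - 64/71 = 11/41 - 64/71 = -1843/2911 ≈ -0.63312)
-87*K = -87*(-1843/2911) = 160341/2911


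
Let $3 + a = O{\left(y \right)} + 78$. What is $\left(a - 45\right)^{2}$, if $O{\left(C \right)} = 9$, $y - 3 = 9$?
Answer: $1521$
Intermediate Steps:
$y = 12$ ($y = 3 + 9 = 12$)
$a = 84$ ($a = -3 + \left(9 + 78\right) = -3 + 87 = 84$)
$\left(a - 45\right)^{2} = \left(84 - 45\right)^{2} = 39^{2} = 1521$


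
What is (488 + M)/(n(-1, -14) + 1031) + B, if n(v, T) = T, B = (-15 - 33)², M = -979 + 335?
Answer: 781004/339 ≈ 2303.8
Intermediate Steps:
M = -644
B = 2304 (B = (-48)² = 2304)
(488 + M)/(n(-1, -14) + 1031) + B = (488 - 644)/(-14 + 1031) + 2304 = -156/1017 + 2304 = -156*1/1017 + 2304 = -52/339 + 2304 = 781004/339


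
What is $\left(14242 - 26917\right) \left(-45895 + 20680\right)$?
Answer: $319600125$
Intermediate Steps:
$\left(14242 - 26917\right) \left(-45895 + 20680\right) = \left(-12675\right) \left(-25215\right) = 319600125$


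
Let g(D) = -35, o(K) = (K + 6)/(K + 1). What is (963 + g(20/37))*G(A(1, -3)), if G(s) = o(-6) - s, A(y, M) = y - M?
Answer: -3712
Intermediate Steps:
o(K) = (6 + K)/(1 + K)
G(s) = -s (G(s) = (6 - 6)/(1 - 6) - s = 0/(-5) - s = -1/5*0 - s = 0 - s = -s)
(963 + g(20/37))*G(A(1, -3)) = (963 - 35)*(-(1 - 1*(-3))) = 928*(-(1 + 3)) = 928*(-1*4) = 928*(-4) = -3712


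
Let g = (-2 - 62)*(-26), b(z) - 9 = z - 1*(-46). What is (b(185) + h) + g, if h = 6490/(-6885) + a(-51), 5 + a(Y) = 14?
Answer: 2632903/1377 ≈ 1912.1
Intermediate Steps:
a(Y) = 9 (a(Y) = -5 + 14 = 9)
b(z) = 55 + z (b(z) = 9 + (z - 1*(-46)) = 9 + (z + 46) = 9 + (46 + z) = 55 + z)
g = 1664 (g = -64*(-26) = 1664)
h = 11095/1377 (h = 6490/(-6885) + 9 = 6490*(-1/6885) + 9 = -1298/1377 + 9 = 11095/1377 ≈ 8.0574)
(b(185) + h) + g = ((55 + 185) + 11095/1377) + 1664 = (240 + 11095/1377) + 1664 = 341575/1377 + 1664 = 2632903/1377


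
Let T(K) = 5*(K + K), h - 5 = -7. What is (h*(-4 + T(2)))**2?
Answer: 1024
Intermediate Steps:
h = -2 (h = 5 - 7 = -2)
T(K) = 10*K (T(K) = 5*(2*K) = 10*K)
(h*(-4 + T(2)))**2 = (-2*(-4 + 10*2))**2 = (-2*(-4 + 20))**2 = (-2*16)**2 = (-32)**2 = 1024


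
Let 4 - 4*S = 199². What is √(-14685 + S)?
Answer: I*√98337/2 ≈ 156.79*I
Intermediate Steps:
S = -39597/4 (S = 1 - ¼*199² = 1 - ¼*39601 = 1 - 39601/4 = -39597/4 ≈ -9899.3)
√(-14685 + S) = √(-14685 - 39597/4) = √(-98337/4) = I*√98337/2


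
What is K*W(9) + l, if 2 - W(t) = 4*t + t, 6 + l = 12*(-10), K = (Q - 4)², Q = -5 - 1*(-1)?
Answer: -2878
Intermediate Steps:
Q = -4 (Q = -5 + 1 = -4)
K = 64 (K = (-4 - 4)² = (-8)² = 64)
l = -126 (l = -6 + 12*(-10) = -6 - 120 = -126)
W(t) = 2 - 5*t (W(t) = 2 - (4*t + t) = 2 - 5*t)
K*W(9) + l = 64*(2 - 5*9) - 126 = 64*(2 - 45) - 126 = 64*(-43) - 126 = -2752 - 126 = -2878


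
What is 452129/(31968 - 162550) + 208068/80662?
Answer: -4649846911/5266502642 ≈ -0.88291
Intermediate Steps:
452129/(31968 - 162550) + 208068/80662 = 452129/(-130582) + 208068*(1/80662) = 452129*(-1/130582) + 104034/40331 = -452129/130582 + 104034/40331 = -4649846911/5266502642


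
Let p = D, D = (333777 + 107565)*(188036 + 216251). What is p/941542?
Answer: 89214416577/470771 ≈ 1.8951e+5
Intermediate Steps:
D = 178428833154 (D = 441342*404287 = 178428833154)
p = 178428833154
p/941542 = 178428833154/941542 = 178428833154*(1/941542) = 89214416577/470771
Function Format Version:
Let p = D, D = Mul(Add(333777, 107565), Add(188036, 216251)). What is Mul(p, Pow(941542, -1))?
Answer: Rational(89214416577, 470771) ≈ 1.8951e+5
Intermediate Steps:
D = 178428833154 (D = Mul(441342, 404287) = 178428833154)
p = 178428833154
Mul(p, Pow(941542, -1)) = Mul(178428833154, Pow(941542, -1)) = Mul(178428833154, Rational(1, 941542)) = Rational(89214416577, 470771)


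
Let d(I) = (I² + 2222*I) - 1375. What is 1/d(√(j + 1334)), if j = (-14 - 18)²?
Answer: -983/11641149383 + 6666*√262/11641149383 ≈ 9.1843e-6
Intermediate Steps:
j = 1024 (j = (-32)² = 1024)
d(I) = -1375 + I² + 2222*I
1/d(√(j + 1334)) = 1/(-1375 + (√(1024 + 1334))² + 2222*√(1024 + 1334)) = 1/(-1375 + (√2358)² + 2222*√2358) = 1/(-1375 + (3*√262)² + 2222*(3*√262)) = 1/(-1375 + 2358 + 6666*√262) = 1/(983 + 6666*√262)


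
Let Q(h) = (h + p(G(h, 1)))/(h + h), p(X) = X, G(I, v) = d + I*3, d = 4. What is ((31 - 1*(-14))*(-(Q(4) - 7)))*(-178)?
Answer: -36045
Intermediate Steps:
G(I, v) = 4 + 3*I (G(I, v) = 4 + I*3 = 4 + 3*I)
Q(h) = (4 + 4*h)/(2*h) (Q(h) = (h + (4 + 3*h))/(h + h) = (4 + 4*h)/((2*h)) = (4 + 4*h)*(1/(2*h)) = (4 + 4*h)/(2*h))
((31 - 1*(-14))*(-(Q(4) - 7)))*(-178) = ((31 - 1*(-14))*(-((2 + 2/4) - 7)))*(-178) = ((31 + 14)*(-((2 + 2*(1/4)) - 7)))*(-178) = (45*(-((2 + 1/2) - 7)))*(-178) = (45*(-(5/2 - 7)))*(-178) = (45*(-1*(-9/2)))*(-178) = (45*(9/2))*(-178) = (405/2)*(-178) = -36045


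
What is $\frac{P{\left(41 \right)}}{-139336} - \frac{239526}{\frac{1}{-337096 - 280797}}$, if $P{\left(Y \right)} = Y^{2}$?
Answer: $\frac{20621928465209567}{139336} \approx 1.48 \cdot 10^{11}$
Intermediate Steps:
$\frac{P{\left(41 \right)}}{-139336} - \frac{239526}{\frac{1}{-337096 - 280797}} = \frac{41^{2}}{-139336} - \frac{239526}{\frac{1}{-337096 - 280797}} = 1681 \left(- \frac{1}{139336}\right) - \frac{239526}{\frac{1}{-617893}} = - \frac{1681}{139336} - \frac{239526}{- \frac{1}{617893}} = - \frac{1681}{139336} - -148001438718 = - \frac{1681}{139336} + 148001438718 = \frac{20621928465209567}{139336}$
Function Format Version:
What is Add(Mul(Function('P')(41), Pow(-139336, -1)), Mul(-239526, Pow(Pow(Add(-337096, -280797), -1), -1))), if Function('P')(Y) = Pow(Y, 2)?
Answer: Rational(20621928465209567, 139336) ≈ 1.4800e+11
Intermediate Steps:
Add(Mul(Function('P')(41), Pow(-139336, -1)), Mul(-239526, Pow(Pow(Add(-337096, -280797), -1), -1))) = Add(Mul(Pow(41, 2), Pow(-139336, -1)), Mul(-239526, Pow(Pow(Add(-337096, -280797), -1), -1))) = Add(Mul(1681, Rational(-1, 139336)), Mul(-239526, Pow(Pow(-617893, -1), -1))) = Add(Rational(-1681, 139336), Mul(-239526, Pow(Rational(-1, 617893), -1))) = Add(Rational(-1681, 139336), Mul(-239526, -617893)) = Add(Rational(-1681, 139336), 148001438718) = Rational(20621928465209567, 139336)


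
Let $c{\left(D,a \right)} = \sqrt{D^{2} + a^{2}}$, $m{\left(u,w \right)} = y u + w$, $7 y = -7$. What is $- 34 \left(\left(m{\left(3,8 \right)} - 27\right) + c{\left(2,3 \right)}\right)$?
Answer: $748 - 34 \sqrt{13} \approx 625.41$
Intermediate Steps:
$y = -1$ ($y = \frac{1}{7} \left(-7\right) = -1$)
$m{\left(u,w \right)} = w - u$ ($m{\left(u,w \right)} = - u + w = w - u$)
$- 34 \left(\left(m{\left(3,8 \right)} - 27\right) + c{\left(2,3 \right)}\right) = - 34 \left(\left(\left(8 - 3\right) - 27\right) + \sqrt{2^{2} + 3^{2}}\right) = - 34 \left(\left(\left(8 - 3\right) - 27\right) + \sqrt{4 + 9}\right) = - 34 \left(\left(5 - 27\right) + \sqrt{13}\right) = - 34 \left(-22 + \sqrt{13}\right) = 748 - 34 \sqrt{13}$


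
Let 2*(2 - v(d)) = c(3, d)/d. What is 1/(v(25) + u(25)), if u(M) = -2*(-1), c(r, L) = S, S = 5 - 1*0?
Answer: 10/39 ≈ 0.25641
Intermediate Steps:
S = 5 (S = 5 + 0 = 5)
c(r, L) = 5
v(d) = 2 - 5/(2*d)
u(M) = 2
1/(v(25) + u(25)) = 1/((2 - 5/2/25) + 2) = 1/((2 - 5/2*1/25) + 2) = 1/((2 - ⅒) + 2) = 1/(19/10 + 2) = 1/(39/10) = 10/39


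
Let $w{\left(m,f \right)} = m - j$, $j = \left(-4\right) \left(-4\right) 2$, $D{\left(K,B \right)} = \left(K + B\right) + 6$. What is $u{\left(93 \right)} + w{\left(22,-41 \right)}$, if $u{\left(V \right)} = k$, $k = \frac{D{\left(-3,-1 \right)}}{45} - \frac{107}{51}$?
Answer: $- \frac{9221}{765} \approx -12.054$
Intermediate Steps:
$D{\left(K,B \right)} = 6 + B + K$ ($D{\left(K,B \right)} = \left(B + K\right) + 6 = 6 + B + K$)
$j = 32$ ($j = 16 \cdot 2 = 32$)
$k = - \frac{1571}{765}$ ($k = \frac{6 - 1 - 3}{45} - \frac{107}{51} = 2 \cdot \frac{1}{45} - \frac{107}{51} = \frac{2}{45} - \frac{107}{51} = - \frac{1571}{765} \approx -2.0536$)
$w{\left(m,f \right)} = -32 + m$ ($w{\left(m,f \right)} = m - 32 = -32 + m$)
$u{\left(V \right)} = - \frac{1571}{765}$
$u{\left(93 \right)} + w{\left(22,-41 \right)} = - \frac{1571}{765} + \left(-32 + 22\right) = - \frac{1571}{765} - 10 = - \frac{9221}{765}$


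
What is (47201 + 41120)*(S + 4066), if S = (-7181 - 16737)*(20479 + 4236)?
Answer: -52209131258584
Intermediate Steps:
S = -591133370 (S = -23918*24715 = -591133370)
(47201 + 41120)*(S + 4066) = (47201 + 41120)*(-591133370 + 4066) = 88321*(-591129304) = -52209131258584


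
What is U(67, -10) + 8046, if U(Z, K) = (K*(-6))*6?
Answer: 8406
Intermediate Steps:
U(Z, K) = -36*K (U(Z, K) = -6*K*6 = -36*K)
U(67, -10) + 8046 = -36*(-10) + 8046 = 360 + 8046 = 8406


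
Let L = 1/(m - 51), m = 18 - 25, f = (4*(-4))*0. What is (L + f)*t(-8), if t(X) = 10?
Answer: -5/29 ≈ -0.17241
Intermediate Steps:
f = 0 (f = -16*0 = 0)
m = -7
L = -1/58 (L = 1/(-7 - 51) = 1/(-58) = -1/58 ≈ -0.017241)
(L + f)*t(-8) = (-1/58 + 0)*10 = -1/58*10 = -5/29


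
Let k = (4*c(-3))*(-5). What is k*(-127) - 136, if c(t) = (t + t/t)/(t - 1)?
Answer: 1134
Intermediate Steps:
c(t) = (1 + t)/(-1 + t) (c(t) = (t + 1)/(-1 + t) = (1 + t)/(-1 + t))
k = -10 (k = (4*((1 - 3)/(-1 - 3)))*(-5) = (4*(-2/(-4)))*(-5) = (4*(-¼*(-2)))*(-5) = (4*(½))*(-5) = 2*(-5) = -10)
k*(-127) - 136 = -10*(-127) - 136 = 1270 - 136 = 1134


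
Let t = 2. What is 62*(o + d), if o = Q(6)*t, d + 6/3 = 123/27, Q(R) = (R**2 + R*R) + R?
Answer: 88474/9 ≈ 9830.4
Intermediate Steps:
Q(R) = R + 2*R**2 (Q(R) = (R**2 + R**2) + R = 2*R**2 + R = R + 2*R**2)
d = 23/9 (d = -2 + 123/27 = -2 + 123*(1/27) = -2 + 41/9 = 23/9 ≈ 2.5556)
o = 156 (o = (6*(1 + 2*6))*2 = (6*(1 + 12))*2 = (6*13)*2 = 78*2 = 156)
62*(o + d) = 62*(156 + 23/9) = 62*(1427/9) = 88474/9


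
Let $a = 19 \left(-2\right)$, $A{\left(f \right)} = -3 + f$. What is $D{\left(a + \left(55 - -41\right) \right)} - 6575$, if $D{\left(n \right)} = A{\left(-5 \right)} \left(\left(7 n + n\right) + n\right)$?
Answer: $-10751$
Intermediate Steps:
$a = -38$
$D{\left(n \right)} = - 72 n$ ($D{\left(n \right)} = \left(-3 - 5\right) \left(\left(7 n + n\right) + n\right) = - 8 \left(8 n + n\right) = - 8 \cdot 9 n = - 72 n$)
$D{\left(a + \left(55 - -41\right) \right)} - 6575 = - 72 \left(-38 + \left(55 - -41\right)\right) - 6575 = - 72 \left(-38 + \left(55 + 41\right)\right) - 6575 = - 72 \left(-38 + 96\right) - 6575 = \left(-72\right) 58 - 6575 = -4176 - 6575 = -10751$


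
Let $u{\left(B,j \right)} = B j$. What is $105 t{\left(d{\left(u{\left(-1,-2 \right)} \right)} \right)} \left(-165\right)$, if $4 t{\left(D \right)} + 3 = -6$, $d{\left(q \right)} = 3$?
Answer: $\frac{155925}{4} \approx 38981.0$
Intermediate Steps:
$t{\left(D \right)} = - \frac{9}{4}$ ($t{\left(D \right)} = - \frac{3}{4} + \frac{1}{4} \left(-6\right) = - \frac{3}{4} - \frac{3}{2} = - \frac{9}{4}$)
$105 t{\left(d{\left(u{\left(-1,-2 \right)} \right)} \right)} \left(-165\right) = 105 \left(- \frac{9}{4}\right) \left(-165\right) = \left(- \frac{945}{4}\right) \left(-165\right) = \frac{155925}{4}$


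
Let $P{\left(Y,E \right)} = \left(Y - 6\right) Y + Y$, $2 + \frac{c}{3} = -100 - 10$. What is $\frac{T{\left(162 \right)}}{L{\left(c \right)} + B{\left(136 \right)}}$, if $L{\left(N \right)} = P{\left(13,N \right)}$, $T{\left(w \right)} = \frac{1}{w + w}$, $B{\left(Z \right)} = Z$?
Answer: $\frac{1}{77760} \approx 1.286 \cdot 10^{-5}$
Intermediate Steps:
$T{\left(w \right)} = \frac{1}{2 w}$
$c = -336$ ($c = -6 + 3 \left(-100 - 10\right) = -6 + 3 \left(-110\right) = -6 - 330 = -336$)
$P{\left(Y,E \right)} = Y + Y \left(-6 + Y\right)$ ($P{\left(Y,E \right)} = \left(Y - 6\right) Y + Y = \left(-6 + Y\right) Y + Y = Y \left(-6 + Y\right) + Y = Y + Y \left(-6 + Y\right)$)
$L{\left(N \right)} = 104$ ($L{\left(N \right)} = 13 \left(-5 + 13\right) = 13 \cdot 8 = 104$)
$\frac{T{\left(162 \right)}}{L{\left(c \right)} + B{\left(136 \right)}} = \frac{\frac{1}{2} \cdot \frac{1}{162}}{104 + 136} = \frac{\frac{1}{2} \cdot \frac{1}{162}}{240} = \frac{1}{324} \cdot \frac{1}{240} = \frac{1}{77760}$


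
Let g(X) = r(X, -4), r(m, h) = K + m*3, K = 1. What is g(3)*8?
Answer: 80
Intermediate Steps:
r(m, h) = 1 + 3*m (r(m, h) = 1 + m*3 = 1 + 3*m)
g(X) = 1 + 3*X
g(3)*8 = (1 + 3*3)*8 = (1 + 9)*8 = 10*8 = 80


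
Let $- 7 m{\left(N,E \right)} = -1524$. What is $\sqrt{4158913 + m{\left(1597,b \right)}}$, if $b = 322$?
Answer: $\frac{\sqrt{203797405}}{7} \approx 2039.4$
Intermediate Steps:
$m{\left(N,E \right)} = \frac{1524}{7}$ ($m{\left(N,E \right)} = \left(- \frac{1}{7}\right) \left(-1524\right) = \frac{1524}{7}$)
$\sqrt{4158913 + m{\left(1597,b \right)}} = \sqrt{4158913 + \frac{1524}{7}} = \sqrt{\frac{29113915}{7}} = \frac{\sqrt{203797405}}{7}$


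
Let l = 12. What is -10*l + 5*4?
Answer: -100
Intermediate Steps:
-10*l + 5*4 = -10*12 + 5*4 = -120 + 20 = -100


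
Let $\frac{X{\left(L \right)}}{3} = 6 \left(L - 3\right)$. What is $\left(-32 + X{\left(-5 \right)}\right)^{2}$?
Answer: $30976$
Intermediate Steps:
$X{\left(L \right)} = -54 + 18 L$ ($X{\left(L \right)} = 3 \cdot 6 \left(L - 3\right) = 3 \cdot 6 \left(-3 + L\right) = 3 \left(-18 + 6 L\right) = -54 + 18 L$)
$\left(-32 + X{\left(-5 \right)}\right)^{2} = \left(-32 + \left(-54 + 18 \left(-5\right)\right)\right)^{2} = \left(-32 - 144\right)^{2} = \left(-176\right)^{2} = 30976$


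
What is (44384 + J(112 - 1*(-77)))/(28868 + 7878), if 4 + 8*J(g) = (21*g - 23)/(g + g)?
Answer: 67109825/55559952 ≈ 1.2079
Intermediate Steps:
J(g) = -½ + (-23 + 21*g)/(16*g) (J(g) = -½ + ((21*g - 23)/(g + g))/8 = -½ + ((-23 + 21*g)/((2*g)))/8 = -½ + ((-23 + 21*g)*(1/(2*g)))/8 = -½ + ((-23 + 21*g)/(2*g))/8 = -½ + (-23 + 21*g)/(16*g))
(44384 + J(112 - 1*(-77)))/(28868 + 7878) = (44384 + (-23 + 13*(112 - 1*(-77)))/(16*(112 - 1*(-77))))/(28868 + 7878) = (44384 + (-23 + 13*(112 + 77))/(16*(112 + 77)))/36746 = (44384 + (1/16)*(-23 + 13*189)/189)*(1/36746) = (44384 + (1/16)*(1/189)*(-23 + 2457))*(1/36746) = (44384 + (1/16)*(1/189)*2434)*(1/36746) = (44384 + 1217/1512)*(1/36746) = (67109825/1512)*(1/36746) = 67109825/55559952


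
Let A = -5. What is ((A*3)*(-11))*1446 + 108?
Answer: 238698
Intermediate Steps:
((A*3)*(-11))*1446 + 108 = (-5*3*(-11))*1446 + 108 = -15*(-11)*1446 + 108 = 165*1446 + 108 = 238590 + 108 = 238698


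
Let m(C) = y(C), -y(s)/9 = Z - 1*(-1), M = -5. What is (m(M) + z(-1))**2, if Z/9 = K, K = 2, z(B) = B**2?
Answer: 28900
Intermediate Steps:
Z = 18 (Z = 9*2 = 18)
y(s) = -171 (y(s) = -9*(18 - 1*(-1)) = -9*(18 + 1) = -9*19 = -171)
m(C) = -171
(m(M) + z(-1))**2 = (-171 + (-1)**2)**2 = (-171 + 1)**2 = (-170)**2 = 28900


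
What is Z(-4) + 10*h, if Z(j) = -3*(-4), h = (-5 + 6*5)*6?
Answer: 1512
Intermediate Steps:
h = 150 (h = (-5 + 30)*6 = 25*6 = 150)
Z(j) = 12
Z(-4) + 10*h = 12 + 10*150 = 12 + 1500 = 1512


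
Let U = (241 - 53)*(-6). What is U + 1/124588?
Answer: -140535263/124588 ≈ -1128.0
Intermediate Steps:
U = -1128 (U = 188*(-6) = -1128)
U + 1/124588 = -1128 + 1/124588 = -140535263/124588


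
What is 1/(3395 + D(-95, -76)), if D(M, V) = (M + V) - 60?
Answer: 1/3164 ≈ 0.00031606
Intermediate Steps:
D(M, V) = -60 + M + V
1/(3395 + D(-95, -76)) = 1/(3395 + (-60 - 95 - 76)) = 1/(3395 - 231) = 1/3164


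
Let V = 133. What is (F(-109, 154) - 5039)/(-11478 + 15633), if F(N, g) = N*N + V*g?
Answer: 9108/1385 ≈ 6.5762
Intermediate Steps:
F(N, g) = N² + 133*g (F(N, g) = N*N + 133*g = N² + 133*g)
(F(-109, 154) - 5039)/(-11478 + 15633) = (((-109)² + 133*154) - 5039)/(-11478 + 15633) = ((11881 + 20482) - 5039)/4155 = (32363 - 5039)*(1/4155) = 27324*(1/4155) = 9108/1385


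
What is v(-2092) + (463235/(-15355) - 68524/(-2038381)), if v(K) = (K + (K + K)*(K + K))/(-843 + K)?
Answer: -110124909813678269/18372712729685 ≈ -5993.9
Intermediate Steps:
v(K) = (K + 4*K**2)/(-843 + K) (v(K) = (K + (2*K)*(2*K))/(-843 + K) = (K + 4*K**2)/(-843 + K))
v(-2092) + (463235/(-15355) - 68524/(-2038381)) = -2092*(1 + 4*(-2092))/(-843 - 2092) + (463235/(-15355) - 68524/(-2038381)) = -2092*(1 - 8368)/(-2935) + (463235*(-1/15355) - 68524*(-1/2038381)) = -2092*(-1/2935)*(-8367) + (-92647/3071 + 68524/2038381) = -17503764/2935 - 188639447303/6259868051 = -110124909813678269/18372712729685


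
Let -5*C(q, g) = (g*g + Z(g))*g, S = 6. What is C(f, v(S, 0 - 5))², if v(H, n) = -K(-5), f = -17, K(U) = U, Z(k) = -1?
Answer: 576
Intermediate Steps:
v(H, n) = 5 (v(H, n) = -1*(-5) = 5)
C(q, g) = -g*(-1 + g²)/5 (C(q, g) = -(g*g - 1)*g/5 = -(g² - 1)*g/5 = -(-1 + g²)*g/5 = -g*(-1 + g²)/5)
C(f, v(S, 0 - 5))² = ((⅕)*5*(1 - 1*5²))² = ((⅕)*5*(1 - 1*25))² = ((⅕)*5*(1 - 25))² = ((⅕)*5*(-24))² = (-24)² = 576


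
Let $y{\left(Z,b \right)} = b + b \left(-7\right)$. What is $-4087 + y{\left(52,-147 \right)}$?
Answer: $-3205$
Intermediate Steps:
$y{\left(Z,b \right)} = - 6 b$ ($y{\left(Z,b \right)} = b - 7 b = - 6 b$)
$-4087 + y{\left(52,-147 \right)} = -4087 - -882 = -4087 + 882 = -3205$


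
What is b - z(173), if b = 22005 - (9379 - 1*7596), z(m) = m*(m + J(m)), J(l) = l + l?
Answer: -69565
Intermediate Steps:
J(l) = 2*l
z(m) = 3*m**2 (z(m) = m*(m + 2*m) = m*(3*m) = 3*m**2)
b = 20222 (b = 22005 - (9379 - 7596) = 22005 - 1*1783 = 22005 - 1783 = 20222)
b - z(173) = 20222 - 3*173**2 = 20222 - 3*29929 = 20222 - 1*89787 = 20222 - 89787 = -69565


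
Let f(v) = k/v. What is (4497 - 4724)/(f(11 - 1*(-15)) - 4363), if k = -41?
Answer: 5902/113479 ≈ 0.052010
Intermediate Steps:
f(v) = -41/v
(4497 - 4724)/(f(11 - 1*(-15)) - 4363) = (4497 - 4724)/(-41/(11 - 1*(-15)) - 4363) = -227/(-41/(11 + 15) - 4363) = -227/(-41/26 - 4363) = -227/(-113479/26) = -227*(-26/113479) = 5902/113479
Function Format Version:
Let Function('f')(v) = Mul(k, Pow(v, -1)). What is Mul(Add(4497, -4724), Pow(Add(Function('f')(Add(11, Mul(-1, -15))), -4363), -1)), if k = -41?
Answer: Rational(5902, 113479) ≈ 0.052010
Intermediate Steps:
Function('f')(v) = Mul(-41, Pow(v, -1))
Mul(Add(4497, -4724), Pow(Add(Function('f')(Add(11, Mul(-1, -15))), -4363), -1)) = Mul(Add(4497, -4724), Pow(Add(Mul(-41, Pow(Add(11, Mul(-1, -15)), -1)), -4363), -1)) = Mul(-227, Pow(Add(Mul(-41, Pow(Add(11, 15), -1)), -4363), -1)) = Mul(-227, Pow(Add(Mul(-41, Pow(26, -1)), -4363), -1)) = Mul(-227, Pow(Add(Mul(-41, Rational(1, 26)), -4363), -1)) = Mul(-227, Pow(Add(Rational(-41, 26), -4363), -1)) = Mul(-227, Pow(Rational(-113479, 26), -1)) = Mul(-227, Rational(-26, 113479)) = Rational(5902, 113479)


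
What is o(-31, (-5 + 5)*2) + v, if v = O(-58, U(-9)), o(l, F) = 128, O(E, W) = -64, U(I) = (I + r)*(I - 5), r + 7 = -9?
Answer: 64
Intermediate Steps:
r = -16 (r = -7 - 9 = -16)
U(I) = (-16 + I)*(-5 + I) (U(I) = (I - 16)*(I - 5) = (-16 + I)*(-5 + I))
v = -64
o(-31, (-5 + 5)*2) + v = 128 - 64 = 64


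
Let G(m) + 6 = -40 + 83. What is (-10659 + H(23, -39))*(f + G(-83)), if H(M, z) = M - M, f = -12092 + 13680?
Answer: -17320875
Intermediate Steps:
G(m) = 37 (G(m) = -6 + (-40 + 83) = -6 + 43 = 37)
f = 1588
H(M, z) = 0
(-10659 + H(23, -39))*(f + G(-83)) = (-10659 + 0)*(1588 + 37) = -10659*1625 = -17320875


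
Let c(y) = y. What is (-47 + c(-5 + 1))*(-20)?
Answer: 1020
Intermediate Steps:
(-47 + c(-5 + 1))*(-20) = (-47 + (-5 + 1))*(-20) = (-47 - 4)*(-20) = -51*(-20) = 1020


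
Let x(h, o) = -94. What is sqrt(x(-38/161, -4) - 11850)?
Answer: 2*I*sqrt(2986) ≈ 109.29*I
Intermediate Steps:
sqrt(x(-38/161, -4) - 11850) = sqrt(-94 - 11850) = sqrt(-11944) = 2*I*sqrt(2986)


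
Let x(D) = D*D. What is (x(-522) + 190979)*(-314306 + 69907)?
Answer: -113269893737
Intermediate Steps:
x(D) = D²
(x(-522) + 190979)*(-314306 + 69907) = ((-522)² + 190979)*(-314306 + 69907) = (272484 + 190979)*(-244399) = 463463*(-244399) = -113269893737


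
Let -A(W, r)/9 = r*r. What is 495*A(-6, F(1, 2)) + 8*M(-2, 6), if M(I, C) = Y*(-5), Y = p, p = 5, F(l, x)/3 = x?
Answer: -160580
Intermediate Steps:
F(l, x) = 3*x
Y = 5
A(W, r) = -9*r² (A(W, r) = -9*r*r = -9*r²)
M(I, C) = -25 (M(I, C) = 5*(-5) = -25)
495*A(-6, F(1, 2)) + 8*M(-2, 6) = 495*(-9*(3*2)²) + 8*(-25) = 495*(-9*6²) - 200 = 495*(-9*36) - 200 = 495*(-324) - 200 = -160380 - 200 = -160580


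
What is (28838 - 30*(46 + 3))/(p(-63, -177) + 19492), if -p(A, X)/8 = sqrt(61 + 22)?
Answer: 33341066/23745797 + 13684*sqrt(83)/23745797 ≈ 1.4093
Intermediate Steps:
p(A, X) = -8*sqrt(83) (p(A, X) = -8*sqrt(61 + 22) = -8*sqrt(83))
(28838 - 30*(46 + 3))/(p(-63, -177) + 19492) = (28838 - 30*(46 + 3))/(-8*sqrt(83) + 19492) = (28838 - 30*49)/(19492 - 8*sqrt(83)) = (28838 - 1470)/(19492 - 8*sqrt(83)) = 27368/(19492 - 8*sqrt(83))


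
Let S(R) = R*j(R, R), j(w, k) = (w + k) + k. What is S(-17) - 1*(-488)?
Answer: 1355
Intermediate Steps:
j(w, k) = w + 2*k (j(w, k) = (k + w) + k = w + 2*k)
S(R) = 3*R**2 (S(R) = R*(R + 2*R) = R*(3*R) = 3*R**2)
S(-17) - 1*(-488) = 3*(-17)**2 - 1*(-488) = 3*289 + 488 = 867 + 488 = 1355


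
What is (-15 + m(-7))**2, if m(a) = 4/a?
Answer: 11881/49 ≈ 242.47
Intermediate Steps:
(-15 + m(-7))**2 = (-15 + 4/(-7))**2 = (-15 + 4*(-1/7))**2 = (-15 - 4/7)**2 = (-109/7)**2 = 11881/49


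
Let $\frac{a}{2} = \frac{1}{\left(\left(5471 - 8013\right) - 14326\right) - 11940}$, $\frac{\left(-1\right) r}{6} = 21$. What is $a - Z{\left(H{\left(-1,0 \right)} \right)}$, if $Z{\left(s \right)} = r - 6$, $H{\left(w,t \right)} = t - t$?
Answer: $\frac{1901327}{14404} \approx 132.0$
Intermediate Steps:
$H{\left(w,t \right)} = 0$
$r = -126$ ($r = \left(-6\right) 21 = -126$)
$Z{\left(s \right)} = -132$ ($Z{\left(s \right)} = -126 - 6 = -132$)
$a = - \frac{1}{14404}$ ($a = \frac{2}{\left(\left(5471 - 8013\right) - 14326\right) - 11940} = \frac{2}{\left(-2542 - 14326\right) - 11940} = \frac{2}{-16868 - 11940} = \frac{2}{-28808} = 2 \left(- \frac{1}{28808}\right) = - \frac{1}{14404} \approx -6.9425 \cdot 10^{-5}$)
$a - Z{\left(H{\left(-1,0 \right)} \right)} = - \frac{1}{14404} - -132 = - \frac{1}{14404} + 132 = \frac{1901327}{14404}$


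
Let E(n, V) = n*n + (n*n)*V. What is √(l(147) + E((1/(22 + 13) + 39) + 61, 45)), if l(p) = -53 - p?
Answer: √563577046/35 ≈ 678.28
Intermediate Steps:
E(n, V) = n² + V*n² (E(n, V) = n² + n²*V = n² + V*n²)
√(l(147) + E((1/(22 + 13) + 39) + 61, 45)) = √((-53 - 1*147) + ((1/(22 + 13) + 39) + 61)²*(1 + 45)) = √((-53 - 147) + ((1/35 + 39) + 61)²*46) = √(-200 + ((1/35 + 39) + 61)²*46) = √(-200 + (1366/35 + 61)²*46) = √(-200 + (3501/35)²*46) = √(-200 + (12257001/1225)*46) = √(-200 + 563822046/1225) = √(563577046/1225) = √563577046/35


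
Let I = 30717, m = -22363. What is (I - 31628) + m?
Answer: -23274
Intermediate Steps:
(I - 31628) + m = (30717 - 31628) - 22363 = -911 - 22363 = -23274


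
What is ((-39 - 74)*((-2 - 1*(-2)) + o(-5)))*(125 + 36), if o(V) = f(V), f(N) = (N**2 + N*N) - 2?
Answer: -873264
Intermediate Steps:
f(N) = -2 + 2*N**2 (f(N) = (N**2 + N**2) - 2 = 2*N**2 - 2 = -2 + 2*N**2)
o(V) = -2 + 2*V**2
((-39 - 74)*((-2 - 1*(-2)) + o(-5)))*(125 + 36) = ((-39 - 74)*((-2 - 1*(-2)) + (-2 + 2*(-5)**2)))*(125 + 36) = -113*((-2 + 2) + (-2 + 2*25))*161 = -113*(0 + (-2 + 50))*161 = -113*(0 + 48)*161 = -113*48*161 = -5424*161 = -873264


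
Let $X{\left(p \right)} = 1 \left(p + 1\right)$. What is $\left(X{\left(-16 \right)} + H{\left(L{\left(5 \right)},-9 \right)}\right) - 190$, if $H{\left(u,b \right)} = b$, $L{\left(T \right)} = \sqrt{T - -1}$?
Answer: $-214$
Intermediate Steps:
$L{\left(T \right)} = \sqrt{1 + T}$ ($L{\left(T \right)} = \sqrt{T + \left(-4 + 5\right)} = \sqrt{T + 1} = \sqrt{1 + T}$)
$X{\left(p \right)} = 1 + p$ ($X{\left(p \right)} = 1 \left(1 + p\right) = 1 + p$)
$\left(X{\left(-16 \right)} + H{\left(L{\left(5 \right)},-9 \right)}\right) - 190 = \left(\left(1 - 16\right) - 9\right) - 190 = \left(-15 - 9\right) - 190 = -24 - 190 = -214$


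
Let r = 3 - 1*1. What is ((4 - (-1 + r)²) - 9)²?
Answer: 36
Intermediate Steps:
r = 2 (r = 3 - 1 = 2)
((4 - (-1 + r)²) - 9)² = ((4 - (-1 + 2)²) - 9)² = ((4 - 1*1²) - 9)² = ((4 - 1*1) - 9)² = ((4 - 1) - 9)² = (3 - 9)² = (-6)² = 36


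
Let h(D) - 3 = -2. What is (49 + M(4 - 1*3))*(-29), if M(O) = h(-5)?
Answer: -1450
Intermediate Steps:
h(D) = 1 (h(D) = 3 - 2 = 1)
M(O) = 1
(49 + M(4 - 1*3))*(-29) = (49 + 1)*(-29) = 50*(-29) = -1450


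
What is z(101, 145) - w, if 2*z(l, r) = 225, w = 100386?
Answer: -200547/2 ≈ -1.0027e+5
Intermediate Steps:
z(l, r) = 225/2 (z(l, r) = (½)*225 = 225/2)
z(101, 145) - w = 225/2 - 1*100386 = 225/2 - 100386 = -200547/2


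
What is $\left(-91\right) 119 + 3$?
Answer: $-10826$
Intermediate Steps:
$\left(-91\right) 119 + 3 = -10829 + 3 = -10826$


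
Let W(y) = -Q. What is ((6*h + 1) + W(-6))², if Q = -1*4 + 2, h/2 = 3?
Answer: 1521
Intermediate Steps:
h = 6 (h = 2*3 = 6)
Q = -2 (Q = -4 + 2 = -2)
W(y) = 2 (W(y) = -1*(-2) = 2)
((6*h + 1) + W(-6))² = ((6*6 + 1) + 2)² = ((36 + 1) + 2)² = (37 + 2)² = 39² = 1521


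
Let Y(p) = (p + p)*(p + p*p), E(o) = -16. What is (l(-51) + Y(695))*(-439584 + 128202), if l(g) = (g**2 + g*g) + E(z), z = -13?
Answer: -209365779272652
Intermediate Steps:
l(g) = -16 + 2*g**2 (l(g) = (g**2 + g*g) - 16 = (g**2 + g**2) - 16 = 2*g**2 - 16 = -16 + 2*g**2)
Y(p) = 2*p*(p + p**2) (Y(p) = (2*p)*(p + p**2) = 2*p*(p + p**2))
(l(-51) + Y(695))*(-439584 + 128202) = ((-16 + 2*(-51)**2) + 2*695**2*(1 + 695))*(-439584 + 128202) = ((-16 + 2*2601) + 2*483025*696)*(-311382) = ((-16 + 5202) + 672370800)*(-311382) = (5186 + 672370800)*(-311382) = 672375986*(-311382) = -209365779272652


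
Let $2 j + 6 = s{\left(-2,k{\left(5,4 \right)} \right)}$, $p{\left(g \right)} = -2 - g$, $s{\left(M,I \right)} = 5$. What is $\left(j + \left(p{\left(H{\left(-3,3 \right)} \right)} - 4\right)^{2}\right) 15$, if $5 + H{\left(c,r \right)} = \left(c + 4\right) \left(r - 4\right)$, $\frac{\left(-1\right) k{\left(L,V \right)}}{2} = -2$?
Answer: $- \frac{15}{2} \approx -7.5$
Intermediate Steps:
$k{\left(L,V \right)} = 4$ ($k{\left(L,V \right)} = \left(-2\right) \left(-2\right) = 4$)
$H{\left(c,r \right)} = -5 + \left(-4 + r\right) \left(4 + c\right)$ ($H{\left(c,r \right)} = -5 + \left(c + 4\right) \left(r - 4\right) = -5 + \left(4 + c\right) \left(-4 + r\right) = -5 + \left(-4 + r\right) \left(4 + c\right)$)
$j = - \frac{1}{2}$ ($j = -3 + \frac{1}{2} \cdot 5 = -3 + \frac{5}{2} = - \frac{1}{2} \approx -0.5$)
$\left(j + \left(p{\left(H{\left(-3,3 \right)} \right)} - 4\right)^{2}\right) 15 = \left(- \frac{1}{2} + \left(\left(-2 - \left(-21 - -12 + 4 \cdot 3 - 9\right)\right) - 4\right)^{2}\right) 15 = \left(- \frac{1}{2} + \left(\left(-2 - \left(-21 + 12 + 12 - 9\right)\right) - 4\right)^{2}\right) 15 = \left(- \frac{1}{2} + \left(\left(-2 - -6\right) - 4\right)^{2}\right) 15 = \left(- \frac{1}{2} + \left(\left(-2 + 6\right) - 4\right)^{2}\right) 15 = \left(- \frac{1}{2} + \left(4 - 4\right)^{2}\right) 15 = \left(- \frac{1}{2} + 0^{2}\right) 15 = \left(- \frac{1}{2} + 0\right) 15 = \left(- \frac{1}{2}\right) 15 = - \frac{15}{2}$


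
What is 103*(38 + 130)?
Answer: 17304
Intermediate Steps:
103*(38 + 130) = 103*168 = 17304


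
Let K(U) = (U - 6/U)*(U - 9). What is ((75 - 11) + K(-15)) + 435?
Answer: 4247/5 ≈ 849.40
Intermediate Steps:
K(U) = (-9 + U)*(U - 6/U) (K(U) = (U - 6/U)*(-9 + U) = (-9 + U)*(U - 6/U))
((75 - 11) + K(-15)) + 435 = ((75 - 11) + (-6 + (-15)² - 9*(-15) + 54/(-15))) + 435 = (64 + (-6 + 225 + 135 + 54*(-1/15))) + 435 = (64 + (-6 + 225 + 135 - 18/5)) + 435 = (64 + 1752/5) + 435 = 2072/5 + 435 = 4247/5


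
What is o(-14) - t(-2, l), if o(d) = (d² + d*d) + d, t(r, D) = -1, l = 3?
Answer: 379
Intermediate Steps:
o(d) = d + 2*d² (o(d) = (d² + d²) + d = 2*d² + d = d + 2*d²)
o(-14) - t(-2, l) = -14*(1 + 2*(-14)) - 1*(-1) = -14*(1 - 28) + 1 = -14*(-27) + 1 = 378 + 1 = 379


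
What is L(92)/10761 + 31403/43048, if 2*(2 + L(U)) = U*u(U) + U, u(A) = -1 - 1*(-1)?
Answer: 339821795/463239528 ≈ 0.73358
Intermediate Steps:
u(A) = 0 (u(A) = -1 + 1 = 0)
L(U) = -2 + U/2 (L(U) = -2 + (U*0 + U)/2 = -2 + (0 + U)/2 = -2 + U/2)
L(92)/10761 + 31403/43048 = (-2 + (½)*92)/10761 + 31403/43048 = (-2 + 46)*(1/10761) + 31403*(1/43048) = 44*(1/10761) + 31403/43048 = 44/10761 + 31403/43048 = 339821795/463239528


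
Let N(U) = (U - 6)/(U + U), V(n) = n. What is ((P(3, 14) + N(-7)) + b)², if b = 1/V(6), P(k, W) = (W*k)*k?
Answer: 7123561/441 ≈ 16153.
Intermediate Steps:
P(k, W) = W*k²
b = ⅙ (b = 1/6 = ⅙ ≈ 0.16667)
N(U) = (-6 + U)/(2*U) (N(U) = (-6 + U)/((2*U)) = (-6 + U)*(1/(2*U)) = (-6 + U)/(2*U))
((P(3, 14) + N(-7)) + b)² = ((14*3² + (½)*(-6 - 7)/(-7)) + ⅙)² = ((14*9 + (½)*(-⅐)*(-13)) + ⅙)² = ((126 + 13/14) + ⅙)² = (1777/14 + ⅙)² = (2669/21)² = 7123561/441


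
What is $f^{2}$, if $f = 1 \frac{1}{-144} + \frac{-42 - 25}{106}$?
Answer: $\frac{23785129}{58247424} \approx 0.40835$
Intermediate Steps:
$f = - \frac{4877}{7632}$ ($f = 1 \left(- \frac{1}{144}\right) - \frac{67}{106} = - \frac{1}{144} - \frac{67}{106} = - \frac{4877}{7632} \approx -0.63902$)
$f^{2} = \left(- \frac{4877}{7632}\right)^{2} = \frac{23785129}{58247424}$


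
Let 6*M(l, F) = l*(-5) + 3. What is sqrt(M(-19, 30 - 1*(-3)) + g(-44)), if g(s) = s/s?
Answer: 2*sqrt(39)/3 ≈ 4.1633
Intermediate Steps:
g(s) = 1
M(l, F) = 1/2 - 5*l/6 (M(l, F) = (l*(-5) + 3)/6 = (-5*l + 3)/6 = (3 - 5*l)/6 = 1/2 - 5*l/6)
sqrt(M(-19, 30 - 1*(-3)) + g(-44)) = sqrt((1/2 - 5/6*(-19)) + 1) = sqrt((1/2 + 95/6) + 1) = sqrt(49/3 + 1) = sqrt(52/3) = 2*sqrt(39)/3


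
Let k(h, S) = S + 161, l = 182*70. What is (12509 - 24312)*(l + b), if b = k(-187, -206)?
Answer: -149839085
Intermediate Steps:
l = 12740
k(h, S) = 161 + S
b = -45 (b = 161 - 206 = -45)
(12509 - 24312)*(l + b) = (12509 - 24312)*(12740 - 45) = -11803*12695 = -149839085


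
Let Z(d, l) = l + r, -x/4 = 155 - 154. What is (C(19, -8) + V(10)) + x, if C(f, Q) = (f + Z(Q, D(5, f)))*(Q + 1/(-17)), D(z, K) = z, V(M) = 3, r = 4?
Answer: -3853/17 ≈ -226.65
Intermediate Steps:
x = -4 (x = -4*(155 - 154) = -4*1 = -4)
Z(d, l) = 4 + l (Z(d, l) = l + 4 = 4 + l)
C(f, Q) = (9 + f)*(-1/17 + Q) (C(f, Q) = (f + (4 + 5))*(Q + 1/(-17)) = (f + 9)*(Q - 1/17) = (9 + f)*(-1/17 + Q))
(C(19, -8) + V(10)) + x = ((-9/17 + 9*(-8) - 1/17*19 - 8*19) + 3) - 4 = ((-9/17 - 72 - 19/17 - 152) + 3) - 4 = (-3836/17 + 3) - 4 = -3785/17 - 4 = -3853/17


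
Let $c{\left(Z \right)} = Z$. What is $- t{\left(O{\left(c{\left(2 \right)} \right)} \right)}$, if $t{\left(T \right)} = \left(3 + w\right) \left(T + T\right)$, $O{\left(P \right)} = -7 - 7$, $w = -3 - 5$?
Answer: $-140$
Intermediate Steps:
$w = -8$ ($w = -3 - 5 = -8$)
$O{\left(P \right)} = -14$ ($O{\left(P \right)} = -7 - 7 = -14$)
$t{\left(T \right)} = - 10 T$ ($t{\left(T \right)} = \left(3 - 8\right) \left(T + T\right) = - 5 \cdot 2 T = - 10 T$)
$- t{\left(O{\left(c{\left(2 \right)} \right)} \right)} = - \left(-10\right) \left(-14\right) = \left(-1\right) 140 = -140$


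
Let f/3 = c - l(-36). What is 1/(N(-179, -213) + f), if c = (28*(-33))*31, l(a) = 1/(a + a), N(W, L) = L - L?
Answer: -24/2062367 ≈ -1.1637e-5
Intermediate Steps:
N(W, L) = 0
l(a) = 1/(2*a)
c = -28644 (c = -924*31 = -28644)
f = -2062367/24 (f = 3*(-28644 - 1/(2*(-36))) = 3*(-28644 - (-1)/(2*36)) = 3*(-28644 - 1*(-1/72)) = 3*(-28644 + 1/72) = 3*(-2062367/72) = -2062367/24 ≈ -85932.)
1/(N(-179, -213) + f) = 1/(0 - 2062367/24) = 1/(-2062367/24) = -24/2062367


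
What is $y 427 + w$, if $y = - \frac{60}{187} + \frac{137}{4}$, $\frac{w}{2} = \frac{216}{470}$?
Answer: $\frac{2546817323}{175780} \approx 14489.0$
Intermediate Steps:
$w = \frac{216}{235}$ ($w = 2 \cdot \frac{216}{470} = 2 \cdot 216 \cdot \frac{1}{470} = 2 \cdot \frac{108}{235} = \frac{216}{235} \approx 0.91915$)
$y = \frac{25379}{748}$ ($y = \left(-60\right) \frac{1}{187} + 137 \cdot \frac{1}{4} = - \frac{60}{187} + \frac{137}{4} = \frac{25379}{748} \approx 33.929$)
$y 427 + w = \frac{25379}{748} \cdot 427 + \frac{216}{235} = \frac{10836833}{748} + \frac{216}{235} = \frac{2546817323}{175780}$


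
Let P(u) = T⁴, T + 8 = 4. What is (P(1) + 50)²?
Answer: 93636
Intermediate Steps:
T = -4 (T = -8 + 4 = -4)
P(u) = 256 (P(u) = (-4)⁴ = 256)
(P(1) + 50)² = (256 + 50)² = 306² = 93636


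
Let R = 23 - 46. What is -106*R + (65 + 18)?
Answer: 2521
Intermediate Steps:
R = -23
-106*R + (65 + 18) = -106*(-23) + (65 + 18) = 2438 + 83 = 2521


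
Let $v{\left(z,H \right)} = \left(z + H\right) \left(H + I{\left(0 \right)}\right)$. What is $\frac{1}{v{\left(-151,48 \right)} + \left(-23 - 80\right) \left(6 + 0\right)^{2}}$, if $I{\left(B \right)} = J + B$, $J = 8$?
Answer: $- \frac{1}{9476} \approx -0.00010553$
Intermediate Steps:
$I{\left(B \right)} = 8 + B$
$v{\left(z,H \right)} = \left(8 + H\right) \left(H + z\right)$ ($v{\left(z,H \right)} = \left(z + H\right) \left(H + \left(8 + 0\right)\right) = \left(H + z\right) \left(H + 8\right) = \left(H + z\right) \left(8 + H\right) = \left(8 + H\right) \left(H + z\right)$)
$\frac{1}{v{\left(-151,48 \right)} + \left(-23 - 80\right) \left(6 + 0\right)^{2}} = \frac{1}{\left(48^{2} + 8 \cdot 48 + 8 \left(-151\right) + 48 \left(-151\right)\right) + \left(-23 - 80\right) \left(6 + 0\right)^{2}} = \frac{1}{\left(2304 + 384 - 1208 - 7248\right) - 103 \cdot 6^{2}} = \frac{1}{-5768 - 3708} = \frac{1}{-9476} = - \frac{1}{9476}$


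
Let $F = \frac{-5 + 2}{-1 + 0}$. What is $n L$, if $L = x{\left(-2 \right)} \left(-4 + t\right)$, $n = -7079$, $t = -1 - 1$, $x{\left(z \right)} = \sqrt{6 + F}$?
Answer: $127422$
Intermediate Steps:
$F = 3$ ($F = - \frac{3}{-1} = \left(-3\right) \left(-1\right) = 3$)
$x{\left(z \right)} = 3$ ($x{\left(z \right)} = \sqrt{6 + 3} = \sqrt{9} = 3$)
$t = -2$ ($t = -1 - 1 = -2$)
$L = -18$ ($L = 3 \left(-4 - 2\right) = 3 \left(-6\right) = -18$)
$n L = \left(-7079\right) \left(-18\right) = 127422$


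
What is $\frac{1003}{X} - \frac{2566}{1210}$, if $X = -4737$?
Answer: $- \frac{6684386}{2865885} \approx -2.3324$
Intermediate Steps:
$\frac{1003}{X} - \frac{2566}{1210} = \frac{1003}{-4737} - \frac{2566}{1210} = 1003 \left(- \frac{1}{4737}\right) - \frac{1283}{605} = - \frac{1003}{4737} - \frac{1283}{605} = - \frac{6684386}{2865885}$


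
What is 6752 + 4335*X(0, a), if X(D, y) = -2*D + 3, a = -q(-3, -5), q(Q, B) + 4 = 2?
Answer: 19757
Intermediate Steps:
q(Q, B) = -2 (q(Q, B) = -4 + 2 = -2)
a = 2 (a = -1*(-2) = 2)
X(D, y) = 3 - 2*D
6752 + 4335*X(0, a) = 6752 + 4335*(3 - 2*0) = 6752 + 4335*(3 + 0) = 6752 + 4335*3 = 6752 + 13005 = 19757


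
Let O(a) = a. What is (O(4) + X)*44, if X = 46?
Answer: 2200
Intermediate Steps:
(O(4) + X)*44 = (4 + 46)*44 = 50*44 = 2200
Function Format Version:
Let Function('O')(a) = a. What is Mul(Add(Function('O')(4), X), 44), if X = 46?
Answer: 2200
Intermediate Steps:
Mul(Add(Function('O')(4), X), 44) = Mul(Add(4, 46), 44) = Mul(50, 44) = 2200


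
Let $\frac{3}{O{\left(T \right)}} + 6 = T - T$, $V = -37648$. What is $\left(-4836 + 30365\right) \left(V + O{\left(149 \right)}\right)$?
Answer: $- \frac{1922257113}{2} \approx -9.6113 \cdot 10^{8}$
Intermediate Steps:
$O{\left(T \right)} = - \frac{1}{2}$ ($O{\left(T \right)} = \frac{3}{-6 + \left(T - T\right)} = \frac{3}{-6 + 0} = \frac{3}{-6} = 3 \left(- \frac{1}{6}\right) = - \frac{1}{2}$)
$\left(-4836 + 30365\right) \left(V + O{\left(149 \right)}\right) = \left(-4836 + 30365\right) \left(-37648 - \frac{1}{2}\right) = 25529 \left(- \frac{75297}{2}\right) = - \frac{1922257113}{2}$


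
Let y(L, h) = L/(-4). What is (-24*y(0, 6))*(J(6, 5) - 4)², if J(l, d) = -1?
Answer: 0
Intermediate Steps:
y(L, h) = -L/4 (y(L, h) = L*(-¼) = -L/4)
(-24*y(0, 6))*(J(6, 5) - 4)² = (-(-6)*0)*(-1 - 4)² = -24*0*(-5)² = 0*25 = 0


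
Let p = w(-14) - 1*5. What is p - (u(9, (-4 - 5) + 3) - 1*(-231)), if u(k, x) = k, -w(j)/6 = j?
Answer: -161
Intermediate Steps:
w(j) = -6*j
p = 79 (p = -6*(-14) - 1*5 = 84 - 5 = 79)
p - (u(9, (-4 - 5) + 3) - 1*(-231)) = 79 - (9 - 1*(-231)) = 79 - (9 + 231) = 79 - 1*240 = 79 - 240 = -161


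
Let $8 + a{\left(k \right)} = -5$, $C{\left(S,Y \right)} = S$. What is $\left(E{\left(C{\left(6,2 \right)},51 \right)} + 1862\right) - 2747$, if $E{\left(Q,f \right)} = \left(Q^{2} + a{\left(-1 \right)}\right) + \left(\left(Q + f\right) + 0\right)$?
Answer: $-805$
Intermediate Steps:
$a{\left(k \right)} = -13$ ($a{\left(k \right)} = -8 - 5 = -13$)
$E{\left(Q,f \right)} = -13 + Q + f + Q^{2}$ ($E{\left(Q,f \right)} = \left(Q^{2} - 13\right) + \left(\left(Q + f\right) + 0\right) = \left(-13 + Q^{2}\right) + \left(Q + f\right) = -13 + Q + f + Q^{2}$)
$\left(E{\left(C{\left(6,2 \right)},51 \right)} + 1862\right) - 2747 = \left(\left(-13 + 6 + 51 + 6^{2}\right) + 1862\right) - 2747 = \left(\left(-13 + 6 + 51 + 36\right) + 1862\right) - 2747 = \left(80 + 1862\right) - 2747 = 1942 - 2747 = -805$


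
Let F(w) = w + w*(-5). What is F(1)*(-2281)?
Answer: 9124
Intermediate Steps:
F(w) = -4*w (F(w) = w - 5*w = -4*w)
F(1)*(-2281) = -4*1*(-2281) = -4*(-2281) = 9124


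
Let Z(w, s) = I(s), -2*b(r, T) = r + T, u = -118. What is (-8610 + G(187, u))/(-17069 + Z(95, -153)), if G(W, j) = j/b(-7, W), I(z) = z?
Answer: 387391/774990 ≈ 0.49987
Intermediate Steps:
b(r, T) = -T/2 - r/2 (b(r, T) = -(r + T)/2 = -(T + r)/2 = -T/2 - r/2)
Z(w, s) = s
G(W, j) = j/(7/2 - W/2) (G(W, j) = j/(-W/2 - 1/2*(-7)) = j/(-W/2 + 7/2) = j/(7/2 - W/2))
(-8610 + G(187, u))/(-17069 + Z(95, -153)) = (-8610 - 2*(-118)/(-7 + 187))/(-17069 - 153) = (-8610 - 2*(-118)/180)/(-17222) = (-8610 - 2*(-118)*1/180)*(-1/17222) = (-8610 + 59/45)*(-1/17222) = -387391/45*(-1/17222) = 387391/774990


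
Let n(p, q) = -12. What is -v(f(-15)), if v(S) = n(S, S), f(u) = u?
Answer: 12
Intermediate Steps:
v(S) = -12
-v(f(-15)) = -1*(-12) = 12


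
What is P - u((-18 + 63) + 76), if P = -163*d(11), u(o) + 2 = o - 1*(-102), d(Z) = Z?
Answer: -2014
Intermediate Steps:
u(o) = 100 + o (u(o) = -2 + (o - 1*(-102)) = -2 + (o + 102) = -2 + (102 + o) = 100 + o)
P = -1793 (P = -163*11 = -1793)
P - u((-18 + 63) + 76) = -1793 - (100 + ((-18 + 63) + 76)) = -1793 - (100 + (45 + 76)) = -1793 - (100 + 121) = -1793 - 1*221 = -1793 - 221 = -2014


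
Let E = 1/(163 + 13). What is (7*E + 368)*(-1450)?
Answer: -46961875/88 ≈ -5.3366e+5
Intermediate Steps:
E = 1/176 ≈ 0.0056818
(7*E + 368)*(-1450) = (7*(1/176) + 368)*(-1450) = (7/176 + 368)*(-1450) = (64775/176)*(-1450) = -46961875/88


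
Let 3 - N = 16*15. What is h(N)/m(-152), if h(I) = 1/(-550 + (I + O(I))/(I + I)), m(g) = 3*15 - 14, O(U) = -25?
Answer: -237/4036789 ≈ -5.8710e-5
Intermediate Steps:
N = -237 (N = 3 - 16*15 = 3 - 1*240 = 3 - 240 = -237)
m(g) = 31 (m(g) = 45 - 14 = 31)
h(I) = 1/(-550 + (-25 + I)/(2*I)) (h(I) = 1/(-550 + (I - 25)/(I + I)) = 1/(-550 + (-25 + I)/((2*I))) = 1/(-550 + (-25 + I)*(1/(2*I))) = 1/(-550 + (-25 + I)/(2*I)))
h(N)/m(-152) = -2*(-237)/(25 + 1099*(-237))/31 = -2*(-237)/(25 - 260463)*(1/31) = -2*(-237)/(-260438)*(1/31) = -2*(-237)*(-1/260438)*(1/31) = -237/130219*1/31 = -237/4036789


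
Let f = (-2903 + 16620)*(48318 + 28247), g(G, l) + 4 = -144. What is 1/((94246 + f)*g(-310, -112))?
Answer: -1/155449779948 ≈ -6.4329e-12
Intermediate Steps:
g(G, l) = -148 (g(G, l) = -4 - 144 = -148)
f = 1050242105 (f = 13717*76565 = 1050242105)
1/((94246 + f)*g(-310, -112)) = 1/((94246 + 1050242105)*(-148)) = -1/148/1050336351 = (1/1050336351)*(-1/148) = -1/155449779948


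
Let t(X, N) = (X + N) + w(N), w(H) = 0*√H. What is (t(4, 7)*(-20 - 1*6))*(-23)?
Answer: 6578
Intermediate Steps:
w(H) = 0
t(X, N) = N + X (t(X, N) = (X + N) + 0 = (N + X) + 0 = N + X)
(t(4, 7)*(-20 - 1*6))*(-23) = ((7 + 4)*(-20 - 1*6))*(-23) = (11*(-20 - 6))*(-23) = (11*(-26))*(-23) = -286*(-23) = 6578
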